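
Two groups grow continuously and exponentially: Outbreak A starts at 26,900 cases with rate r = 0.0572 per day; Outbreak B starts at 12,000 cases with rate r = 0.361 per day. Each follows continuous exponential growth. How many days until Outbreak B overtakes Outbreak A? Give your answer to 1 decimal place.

t ≈ 2.7 days

26900·e^(0.0572t) = 12000·e^(0.361t)
26900/12000 = e^((0.361 − 0.0572)t) → ln(2.24167) = 0.3038·t
t = 0.80722 / 0.3038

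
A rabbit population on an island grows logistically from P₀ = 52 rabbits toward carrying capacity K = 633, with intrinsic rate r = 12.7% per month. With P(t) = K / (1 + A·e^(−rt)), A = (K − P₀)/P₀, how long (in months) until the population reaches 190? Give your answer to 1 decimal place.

t ≈ 12.3 months

A = (633 − 52)/52 = 11.17308
190 = 633/(1 + 11.17308·e^(−0.127t)) → 1 + 11.17308·e^(−0.127t) = 3.33158
e^(−0.127t) = 0.208678 → t = ln(4.79206)/0.127 = 1.56696/0.127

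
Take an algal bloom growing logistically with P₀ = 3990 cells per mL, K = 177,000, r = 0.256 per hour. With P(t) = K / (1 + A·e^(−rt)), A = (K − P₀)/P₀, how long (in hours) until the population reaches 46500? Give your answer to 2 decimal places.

A = (177000 − 3990)/3990 = 43.3609
46500 = 177000/(1 + 43.3609·e^(−0.256t)) → 1 + 43.3609·e^(−0.256t) = 3.80645
e^(−0.256t) = 0.064723 → t = ln(15.45044)/0.256 = 2.73764/0.256

t ≈ 10.69 hours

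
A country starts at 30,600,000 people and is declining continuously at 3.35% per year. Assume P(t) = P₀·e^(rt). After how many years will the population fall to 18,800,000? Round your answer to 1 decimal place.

18800000 = 30600000 · e^(-0.0335·t)
t = ln(18800000/30600000) / -0.0335 = ln(0.61438) / -0.0335 = -0.48714 / -0.0335

t ≈ 14.5 years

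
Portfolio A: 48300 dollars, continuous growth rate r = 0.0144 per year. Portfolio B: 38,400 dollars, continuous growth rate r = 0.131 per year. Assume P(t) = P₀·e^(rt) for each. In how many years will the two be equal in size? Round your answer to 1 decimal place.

t ≈ 2.0 years

48300·e^(0.0144t) = 38400·e^(0.131t)
48300/38400 = e^((0.131 − 0.0144)t) → ln(1.25781) = 0.1166·t
t = 0.22937 / 0.1166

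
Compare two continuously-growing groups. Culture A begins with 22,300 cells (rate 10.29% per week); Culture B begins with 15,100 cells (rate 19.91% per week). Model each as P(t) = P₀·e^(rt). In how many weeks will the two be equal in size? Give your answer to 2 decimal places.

22300·e^(0.1029t) = 15100·e^(0.1991t)
22300/15100 = e^((0.1991 − 0.1029)t) → ln(1.47682) = 0.0962·t
t = 0.38989 / 0.0962

t ≈ 4.05 weeks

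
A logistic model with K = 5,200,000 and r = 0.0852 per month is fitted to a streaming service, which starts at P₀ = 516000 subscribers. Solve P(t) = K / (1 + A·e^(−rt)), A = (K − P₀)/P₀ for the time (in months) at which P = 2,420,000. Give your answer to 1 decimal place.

t ≈ 24.3 months

A = (5200000 − 516000)/516000 = 9.07752
2420000 = 5200000/(1 + 9.07752·e^(−0.0852t)) → 1 + 9.07752·e^(−0.0852t) = 2.14876
e^(−0.0852t) = 0.12655 → t = ln(7.90201)/0.0852 = 2.06712/0.0852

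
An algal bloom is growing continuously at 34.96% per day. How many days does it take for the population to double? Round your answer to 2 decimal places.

doubling time = ln(2) / |r| = 0.69315 / 0.3496

doubling time ≈ 1.98 days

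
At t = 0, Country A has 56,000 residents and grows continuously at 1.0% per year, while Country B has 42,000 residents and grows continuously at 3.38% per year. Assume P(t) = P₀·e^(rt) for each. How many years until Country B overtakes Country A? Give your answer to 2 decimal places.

56000·e^(0.01t) = 42000·e^(0.0338t)
56000/42000 = e^((0.0338 − 0.01)t) → ln(1.33333) = 0.0238·t
t = 0.28768 / 0.0238

t ≈ 12.09 years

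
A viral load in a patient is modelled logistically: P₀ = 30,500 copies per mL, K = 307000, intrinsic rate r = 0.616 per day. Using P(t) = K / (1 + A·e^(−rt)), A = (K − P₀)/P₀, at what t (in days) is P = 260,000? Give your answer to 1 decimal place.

A = (307000 − 30500)/30500 = 9.06557
260000 = 307000/(1 + 9.06557·e^(−0.616t)) → 1 + 9.06557·e^(−0.616t) = 1.18077
e^(−0.616t) = 0.01994 → t = ln(50.14998)/0.616 = 3.91502/0.616

t ≈ 6.4 days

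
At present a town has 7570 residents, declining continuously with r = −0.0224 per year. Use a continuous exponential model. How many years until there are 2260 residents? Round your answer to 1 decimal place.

t ≈ 54.0 years

2260 = 7570 · e^(-0.0224·t)
t = ln(2260/7570) / -0.0224 = ln(0.29855) / -0.0224 = -1.20883 / -0.0224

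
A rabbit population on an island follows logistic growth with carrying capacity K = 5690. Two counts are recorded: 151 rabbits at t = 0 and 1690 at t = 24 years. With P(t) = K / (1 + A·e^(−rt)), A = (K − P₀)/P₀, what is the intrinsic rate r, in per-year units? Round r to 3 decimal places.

A = (5690 − 151)/151 = 36.68212
1690 = 5690/(1 + 36.68212·e^(−r·24)) → e^(−24r) = (3.36686 − 1)/36.68212 = 0.064524
r = −ln(0.064524)/24 = 2.74072/24

r ≈ 0.114 per year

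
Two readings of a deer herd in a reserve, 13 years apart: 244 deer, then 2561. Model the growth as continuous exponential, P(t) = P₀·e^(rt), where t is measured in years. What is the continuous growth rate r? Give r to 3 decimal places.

r ≈ 0.181 per year

2561 = 244 · e^(r·13)
e^(13r) = 2561/244 = 10.4959
r = ln(10.4959) / 13 = 2.35098 / 13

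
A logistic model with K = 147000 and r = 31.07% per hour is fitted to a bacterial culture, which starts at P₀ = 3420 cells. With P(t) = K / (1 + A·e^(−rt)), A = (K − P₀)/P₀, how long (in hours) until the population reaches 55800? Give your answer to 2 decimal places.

A = (147000 − 3420)/3420 = 41.98246
55800 = 147000/(1 + 41.98246·e^(−0.3107t)) → 1 + 41.98246·e^(−0.3107t) = 2.63441
e^(−0.3107t) = 0.038931 → t = ln(25.68663)/0.3107 = 3.24597/0.3107

t ≈ 10.45 hours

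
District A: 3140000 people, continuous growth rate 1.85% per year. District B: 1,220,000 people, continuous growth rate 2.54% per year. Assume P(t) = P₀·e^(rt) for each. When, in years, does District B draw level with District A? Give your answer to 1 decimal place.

t ≈ 137.0 years

3140000·e^(0.0185t) = 1220000·e^(0.0254t)
3140000/1220000 = e^((0.0254 − 0.0185)t) → ln(2.57377) = 0.0069·t
t = 0.94537 / 0.0069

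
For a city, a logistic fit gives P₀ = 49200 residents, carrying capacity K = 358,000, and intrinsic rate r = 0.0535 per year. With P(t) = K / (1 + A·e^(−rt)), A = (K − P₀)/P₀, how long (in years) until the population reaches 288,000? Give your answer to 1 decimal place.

t ≈ 60.8 years

A = (358000 − 49200)/49200 = 6.27642
288000 = 358000/(1 + 6.27642·e^(−0.0535t)) → 1 + 6.27642·e^(−0.0535t) = 1.24306
e^(−0.0535t) = 0.038725 → t = ln(25.823)/0.0535 = 3.25127/0.0535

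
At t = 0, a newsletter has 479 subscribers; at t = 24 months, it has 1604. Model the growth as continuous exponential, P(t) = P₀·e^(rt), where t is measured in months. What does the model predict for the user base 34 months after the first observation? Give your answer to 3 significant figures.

≈ 2,650 subscribers

r = ln(1604/479) / 24 ≈ 0.050356 per month
P(34) = 479 · e^(0.050356·34) = 479 · 5.54069 ≈ 2653.99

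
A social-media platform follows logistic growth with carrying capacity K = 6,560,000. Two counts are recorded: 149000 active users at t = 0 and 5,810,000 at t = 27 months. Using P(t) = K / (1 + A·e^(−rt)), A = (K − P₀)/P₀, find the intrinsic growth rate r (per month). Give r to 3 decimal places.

r ≈ 0.215 per month

A = (6560000 − 149000)/149000 = 43.02685
5810000 = 6560000/(1 + 43.02685·e^(−r·27)) → e^(−27r) = (1.12909 − 1)/43.02685 = 0.003
r = −ln(0.003)/27 = 5.80909/27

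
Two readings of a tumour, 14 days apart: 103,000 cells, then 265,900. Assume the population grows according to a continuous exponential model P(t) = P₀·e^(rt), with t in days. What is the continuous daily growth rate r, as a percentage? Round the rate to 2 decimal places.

265900 = 103000 · e^(r·14)
e^(14r) = 265900/103000 = 2.58155
r = ln(2.58155) / 14 = 0.94839 / 14

r ≈ 6.77% per day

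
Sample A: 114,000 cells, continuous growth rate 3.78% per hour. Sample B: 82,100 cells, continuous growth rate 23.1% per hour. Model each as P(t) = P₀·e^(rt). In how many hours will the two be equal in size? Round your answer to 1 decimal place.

t ≈ 1.7 hours

114000·e^(0.0378t) = 82100·e^(0.231t)
114000/82100 = e^((0.231 − 0.0378)t) → ln(1.38855) = 0.1932·t
t = 0.32826 / 0.1932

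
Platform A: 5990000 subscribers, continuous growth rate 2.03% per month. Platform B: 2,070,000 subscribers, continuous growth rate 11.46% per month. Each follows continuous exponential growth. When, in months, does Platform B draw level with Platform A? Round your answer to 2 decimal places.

t ≈ 11.27 months

5990000·e^(0.0203t) = 2070000·e^(0.1146t)
5990000/2070000 = e^((0.1146 − 0.0203)t) → ln(2.89372) = 0.0943·t
t = 1.06254 / 0.0943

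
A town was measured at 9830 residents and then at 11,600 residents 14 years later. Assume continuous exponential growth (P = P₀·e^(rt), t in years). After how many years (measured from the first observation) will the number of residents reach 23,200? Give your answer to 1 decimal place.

r = ln(11600/9830) / 14 ≈ 0.011826 per year
t = ln(23200/9830) / r = 0.85871 / 0.011826 ≈ 72.611

t ≈ 72.6 years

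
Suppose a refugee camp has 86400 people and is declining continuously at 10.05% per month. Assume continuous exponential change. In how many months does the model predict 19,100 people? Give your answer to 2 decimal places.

19100 = 86400 · e^(-0.1005·t)
t = ln(19100/86400) / -0.1005 = ln(0.22106) / -0.1005 = -1.5093 / -0.1005

t ≈ 15.02 months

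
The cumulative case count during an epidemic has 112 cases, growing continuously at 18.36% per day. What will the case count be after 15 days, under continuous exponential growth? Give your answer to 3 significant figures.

≈ 1,760 cases

P(15) = 112 · e^(0.1836·15) = 112 · e^(2.754)
= 112 · 15.70533 ≈ 1759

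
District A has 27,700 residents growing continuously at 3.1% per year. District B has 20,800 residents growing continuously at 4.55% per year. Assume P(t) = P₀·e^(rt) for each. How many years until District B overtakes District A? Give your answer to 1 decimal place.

27700·e^(0.031t) = 20800·e^(0.0455t)
27700/20800 = e^((0.0455 − 0.031)t) → ln(1.33173) = 0.0145·t
t = 0.28648 / 0.0145

t ≈ 19.8 years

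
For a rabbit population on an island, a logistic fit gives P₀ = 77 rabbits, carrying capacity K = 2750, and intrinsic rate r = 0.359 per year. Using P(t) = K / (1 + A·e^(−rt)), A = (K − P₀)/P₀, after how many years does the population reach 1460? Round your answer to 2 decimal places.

A = (2750 − 77)/77 = 34.71429
1460 = 2750/(1 + 34.71429·e^(−0.359t)) → 1 + 34.71429·e^(−0.359t) = 1.88356
e^(−0.359t) = 0.025452 → t = ln(39.28904)/0.359 = 3.67095/0.359

t ≈ 10.23 years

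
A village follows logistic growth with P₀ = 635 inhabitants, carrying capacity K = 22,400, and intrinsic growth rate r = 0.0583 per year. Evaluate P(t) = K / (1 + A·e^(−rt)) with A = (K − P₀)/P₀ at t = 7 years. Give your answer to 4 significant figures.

≈ 941.6 inhabitants

A = (22400 − 635)/635 = 34.27559
P(7) = 22400 / (1 + 34.27559·e^(−0.0583·7)) = 22400 / (1 + 34.27559·0.664912)
= 22400 / 23.79026 ≈ 941.56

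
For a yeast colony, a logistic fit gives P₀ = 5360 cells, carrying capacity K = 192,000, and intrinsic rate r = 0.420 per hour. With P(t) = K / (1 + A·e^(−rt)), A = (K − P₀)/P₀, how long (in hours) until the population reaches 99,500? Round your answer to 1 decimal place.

t ≈ 8.6 hours

A = (192000 − 5360)/5360 = 34.8209
99500 = 192000/(1 + 34.8209·e^(−0.42t)) → 1 + 34.8209·e^(−0.42t) = 1.92965
e^(−0.42t) = 0.026698 → t = ln(37.45599)/0.42 = 3.62317/0.42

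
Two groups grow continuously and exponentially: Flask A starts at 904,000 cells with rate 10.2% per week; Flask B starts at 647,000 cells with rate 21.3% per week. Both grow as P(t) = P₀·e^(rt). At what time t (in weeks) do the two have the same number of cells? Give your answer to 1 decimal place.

t ≈ 3.0 weeks

904000·e^(0.102t) = 647000·e^(0.213t)
904000/647000 = e^((0.213 − 0.102)t) → ln(1.39722) = 0.111·t
t = 0.33448 / 0.111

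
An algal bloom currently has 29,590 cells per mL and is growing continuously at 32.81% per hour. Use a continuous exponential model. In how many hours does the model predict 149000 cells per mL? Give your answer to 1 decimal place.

t ≈ 4.9 hours

149000 = 29590 · e^(0.3281·t)
t = ln(149000/29590) / 0.3281 = ln(5.03548) / 0.3281 = 1.61651 / 0.3281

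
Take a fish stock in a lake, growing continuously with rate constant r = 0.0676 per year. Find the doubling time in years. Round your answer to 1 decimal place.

doubling time ≈ 10.3 years

doubling time = ln(2) / |r| = 0.69315 / 0.0676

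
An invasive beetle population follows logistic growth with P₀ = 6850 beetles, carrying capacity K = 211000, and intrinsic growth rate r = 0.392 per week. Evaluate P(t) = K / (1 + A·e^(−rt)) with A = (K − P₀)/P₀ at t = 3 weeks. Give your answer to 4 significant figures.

≈ 20,700 beetles

A = (211000 − 6850)/6850 = 29.80292
P(3) = 211000 / (1 + 29.80292·e^(−0.392·3)) = 211000 / (1 + 29.80292·0.30851)
= 211000 / 10.19451 ≈ 20697.42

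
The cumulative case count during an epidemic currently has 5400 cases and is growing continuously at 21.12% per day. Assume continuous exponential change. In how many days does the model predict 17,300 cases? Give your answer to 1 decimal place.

17300 = 5400 · e^(0.2112·t)
t = ln(17300/5400) / 0.2112 = ln(3.2037) / 0.2112 = 1.16431 / 0.2112

t ≈ 5.5 days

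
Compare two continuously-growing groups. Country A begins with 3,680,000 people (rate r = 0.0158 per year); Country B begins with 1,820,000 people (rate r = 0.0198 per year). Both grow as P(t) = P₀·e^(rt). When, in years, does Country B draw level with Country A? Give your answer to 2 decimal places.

3680000·e^(0.0158t) = 1820000·e^(0.0198t)
3680000/1820000 = e^((0.0198 − 0.0158)t) → ln(2.02198) = 0.004·t
t = 0.70408 / 0.004

t ≈ 176.02 years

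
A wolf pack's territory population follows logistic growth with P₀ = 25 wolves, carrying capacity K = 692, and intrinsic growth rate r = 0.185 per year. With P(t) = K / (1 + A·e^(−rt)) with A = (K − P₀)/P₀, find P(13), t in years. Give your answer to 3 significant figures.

A = (692 − 25)/25 = 26.68
P(13) = 692 / (1 + 26.68·e^(−0.185·13)) = 692 / (1 + 26.68·0.090265)
= 692 / 3.40828 ≈ 203.03

≈ 203 wolves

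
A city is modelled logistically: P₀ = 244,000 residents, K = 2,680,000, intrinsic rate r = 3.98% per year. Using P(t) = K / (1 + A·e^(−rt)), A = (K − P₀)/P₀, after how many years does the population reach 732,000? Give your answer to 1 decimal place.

t ≈ 33.2 years

A = (2680000 − 244000)/244000 = 9.98361
732000 = 2680000/(1 + 9.98361·e^(−0.0398t)) → 1 + 9.98361·e^(−0.0398t) = 3.6612
e^(−0.0398t) = 0.266557 → t = ln(3.75154)/0.0398 = 1.32217/0.0398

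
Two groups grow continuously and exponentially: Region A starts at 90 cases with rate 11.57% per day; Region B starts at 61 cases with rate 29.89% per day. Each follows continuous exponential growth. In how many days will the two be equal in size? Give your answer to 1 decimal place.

90·e^(0.1157t) = 61·e^(0.2989t)
90/61 = e^((0.2989 − 0.1157)t) → ln(1.47541) = 0.1832·t
t = 0.38894 / 0.1832

t ≈ 2.1 days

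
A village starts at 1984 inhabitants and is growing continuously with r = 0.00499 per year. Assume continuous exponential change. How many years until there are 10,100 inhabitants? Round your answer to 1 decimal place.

t ≈ 326.1 years

10100 = 1984 · e^(0.00499·t)
t = ln(10100/1984) / 0.00499 = ln(5.09073) / 0.00499 = 1.62742 / 0.00499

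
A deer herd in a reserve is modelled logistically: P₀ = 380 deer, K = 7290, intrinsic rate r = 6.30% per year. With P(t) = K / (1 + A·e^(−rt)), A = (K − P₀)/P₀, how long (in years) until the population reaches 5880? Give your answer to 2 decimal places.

t ≈ 68.71 years

A = (7290 − 380)/380 = 18.18421
5880 = 7290/(1 + 18.18421·e^(−0.063t)) → 1 + 18.18421·e^(−0.063t) = 1.2398
e^(−0.063t) = 0.013187 → t = ln(75.83203)/0.063 = 4.32852/0.063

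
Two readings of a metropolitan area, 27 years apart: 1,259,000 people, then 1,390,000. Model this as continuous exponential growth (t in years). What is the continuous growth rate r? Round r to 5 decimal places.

r ≈ 0.00367 per year

1390000 = 1259000 · e^(r·27)
e^(27r) = 1390000/1259000 = 1.10405
r = ln(1.10405) / 27 = 0.09899 / 27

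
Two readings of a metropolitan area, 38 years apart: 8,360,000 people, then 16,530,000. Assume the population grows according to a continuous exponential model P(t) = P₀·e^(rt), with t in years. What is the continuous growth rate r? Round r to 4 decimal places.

r ≈ 0.0179 per year

16530000 = 8360000 · e^(r·38)
e^(38r) = 16530000/8360000 = 1.97727
r = ln(1.97727) / 38 = 0.68172 / 38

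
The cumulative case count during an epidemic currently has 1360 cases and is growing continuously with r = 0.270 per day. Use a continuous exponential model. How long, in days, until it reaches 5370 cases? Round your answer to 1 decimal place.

t ≈ 5.1 days

5370 = 1360 · e^(0.27·t)
t = ln(5370/1360) / 0.27 = ln(3.94853) / 0.27 = 1.37334 / 0.27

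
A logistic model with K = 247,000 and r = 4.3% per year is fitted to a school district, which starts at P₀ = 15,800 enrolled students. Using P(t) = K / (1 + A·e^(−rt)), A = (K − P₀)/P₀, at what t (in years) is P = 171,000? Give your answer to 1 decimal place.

t ≈ 81.3 years

A = (247000 − 15800)/15800 = 14.63291
171000 = 247000/(1 + 14.63291·e^(−0.043t)) → 1 + 14.63291·e^(−0.043t) = 1.44444
e^(−0.043t) = 0.030373 → t = ln(32.92405)/0.043 = 3.4942/0.043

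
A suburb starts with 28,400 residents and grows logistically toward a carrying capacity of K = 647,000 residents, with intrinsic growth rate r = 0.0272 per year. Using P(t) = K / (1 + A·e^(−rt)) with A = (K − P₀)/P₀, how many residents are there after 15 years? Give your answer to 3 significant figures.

A = (647000 − 28400)/28400 = 21.78169
P(15) = 647000 / (1 + 21.78169·e^(−0.0272·15)) = 647000 / (1 + 21.78169·0.664979)
= 647000 / 15.48436 ≈ 41784.09

≈ 41,800 residents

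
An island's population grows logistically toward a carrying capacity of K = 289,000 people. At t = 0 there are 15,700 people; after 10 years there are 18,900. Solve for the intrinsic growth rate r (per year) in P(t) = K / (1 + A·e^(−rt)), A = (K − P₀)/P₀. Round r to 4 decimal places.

A = (289000 − 15700)/15700 = 17.40764
18900 = 289000/(1 + 17.40764·e^(−r·10)) → e^(−10r) = (15.29101 − 1)/17.40764 = 0.820962
r = −ln(0.820962)/10 = 0.19728/10

r ≈ 0.0197 per year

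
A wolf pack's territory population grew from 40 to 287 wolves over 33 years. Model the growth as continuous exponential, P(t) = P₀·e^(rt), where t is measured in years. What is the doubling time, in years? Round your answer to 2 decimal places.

doubling time ≈ 11.61 years

r = ln(287/40) / 33 = ln(7.175) / 33 ≈ 0.059715 per year
doubling time = ln 2 / |r| = 0.69315 / 0.059715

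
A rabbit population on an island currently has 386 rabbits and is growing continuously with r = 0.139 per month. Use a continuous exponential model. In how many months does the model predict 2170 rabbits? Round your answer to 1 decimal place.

t ≈ 12.4 months

2170 = 386 · e^(0.139·t)
t = ln(2170/386) / 0.139 = ln(5.62176) / 0.139 = 1.72665 / 0.139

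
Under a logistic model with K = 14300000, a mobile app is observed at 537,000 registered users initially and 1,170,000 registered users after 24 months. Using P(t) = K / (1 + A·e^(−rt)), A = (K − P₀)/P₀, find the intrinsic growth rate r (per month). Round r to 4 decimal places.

A = (14300000 − 537000)/537000 = 25.62942
1170000 = 14300000/(1 + 25.62942·e^(−r·24)) → e^(−24r) = (12.22222 − 1)/25.62942 = 0.437865
r = −ln(0.437865)/24 = 0.82585/24

r ≈ 0.0344 per month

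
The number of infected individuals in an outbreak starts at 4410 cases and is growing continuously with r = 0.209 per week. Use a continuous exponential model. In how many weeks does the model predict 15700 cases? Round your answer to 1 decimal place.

15700 = 4410 · e^(0.209·t)
t = ln(15700/4410) / 0.209 = ln(3.56009) / 0.209 = 1.26979 / 0.209

t ≈ 6.1 weeks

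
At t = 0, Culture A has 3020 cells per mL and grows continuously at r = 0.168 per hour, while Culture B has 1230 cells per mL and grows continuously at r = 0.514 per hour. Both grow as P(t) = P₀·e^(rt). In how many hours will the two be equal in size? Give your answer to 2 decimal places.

t ≈ 2.60 hours

3020·e^(0.168t) = 1230·e^(0.514t)
3020/1230 = e^((0.514 − 0.168)t) → ln(2.45528) = 0.346·t
t = 0.89824 / 0.346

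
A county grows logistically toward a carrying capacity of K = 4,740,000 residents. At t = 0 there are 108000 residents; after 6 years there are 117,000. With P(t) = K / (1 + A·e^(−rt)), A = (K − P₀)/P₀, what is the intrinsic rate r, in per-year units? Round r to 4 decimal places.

r ≈ 0.0137 per year

A = (4740000 − 108000)/108000 = 42.88889
117000 = 4740000/(1 + 42.88889·e^(−r·6)) → e^(−6r) = (40.51282 − 1)/42.88889 = 0.921283
r = −ln(0.921283)/6 = 0.08199/6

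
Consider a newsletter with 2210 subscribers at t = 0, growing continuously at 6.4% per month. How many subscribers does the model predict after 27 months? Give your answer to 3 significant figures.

≈ 12,400 subscribers

P(27) = 2210 · e^(0.064·27) = 2210 · e^(1.728)
= 2210 · 5.62938 ≈ 12440.94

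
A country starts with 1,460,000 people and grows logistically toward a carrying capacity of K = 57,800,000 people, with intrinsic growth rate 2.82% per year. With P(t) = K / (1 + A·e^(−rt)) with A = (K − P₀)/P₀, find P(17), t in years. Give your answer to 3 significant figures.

≈ 2,320,000 people

A = (57800000 − 1460000)/1460000 = 38.58904
P(17) = 57800000 / (1 + 38.58904·e^(−0.0282·17)) = 57800000 / (1 + 38.58904·0.619155)
= 57800000 / 24.89259 ≈ 2321976.23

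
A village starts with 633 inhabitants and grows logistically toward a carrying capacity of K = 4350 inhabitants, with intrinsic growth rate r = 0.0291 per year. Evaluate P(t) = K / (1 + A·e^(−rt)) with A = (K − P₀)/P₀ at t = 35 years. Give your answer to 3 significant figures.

≈ 1,390 inhabitants

A = (4350 − 633)/633 = 5.87204
P(35) = 4350 / (1 + 5.87204·e^(−0.0291·35)) = 4350 / (1 + 5.87204·0.361136)
= 4350 / 3.12061 ≈ 1393.96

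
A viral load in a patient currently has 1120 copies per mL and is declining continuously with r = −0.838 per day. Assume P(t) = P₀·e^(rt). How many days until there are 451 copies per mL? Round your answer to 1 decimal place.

451 = 1120 · e^(-0.838·t)
t = ln(451/1120) / -0.838 = ln(0.40268) / -0.838 = -0.90962 / -0.838

t ≈ 1.1 days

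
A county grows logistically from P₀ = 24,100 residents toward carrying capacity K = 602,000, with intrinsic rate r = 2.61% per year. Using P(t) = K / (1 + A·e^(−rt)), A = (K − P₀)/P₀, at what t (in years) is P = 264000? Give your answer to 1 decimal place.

t ≈ 112.3 years

A = (602000 − 24100)/24100 = 23.97925
264000 = 602000/(1 + 23.97925·e^(−0.0261t)) → 1 + 23.97925·e^(−0.0261t) = 2.2803
e^(−0.0261t) = 0.053392 → t = ln(18.72936)/0.0261 = 2.93009/0.0261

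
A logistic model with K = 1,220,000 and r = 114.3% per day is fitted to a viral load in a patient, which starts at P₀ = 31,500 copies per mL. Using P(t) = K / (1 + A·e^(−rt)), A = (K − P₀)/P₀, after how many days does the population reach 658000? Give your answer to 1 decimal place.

A = (1220000 − 31500)/31500 = 37.73016
658000 = 1220000/(1 + 37.73016·e^(−1.143t)) → 1 + 37.73016·e^(−1.143t) = 1.8541
e^(−1.143t) = 0.022637 → t = ln(44.17517)/1.143 = 3.78816/1.143

t ≈ 3.3 days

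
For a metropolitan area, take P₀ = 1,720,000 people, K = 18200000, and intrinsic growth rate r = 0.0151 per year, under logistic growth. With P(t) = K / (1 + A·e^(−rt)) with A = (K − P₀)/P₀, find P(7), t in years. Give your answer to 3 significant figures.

A = (18200000 − 1720000)/1720000 = 9.5814
P(7) = 18200000 / (1 + 9.5814·e^(−0.0151·7)) = 18200000 / (1 + 9.5814·0.899695)
= 18200000 / 9.62033 ≈ 1891827.22

≈ 1,890,000 people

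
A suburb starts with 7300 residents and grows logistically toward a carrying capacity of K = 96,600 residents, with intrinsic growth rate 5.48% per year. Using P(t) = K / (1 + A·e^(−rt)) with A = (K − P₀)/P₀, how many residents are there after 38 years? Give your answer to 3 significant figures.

≈ 38,300 residents

A = (96600 − 7300)/7300 = 12.23288
P(38) = 96600 / (1 + 12.23288·e^(−0.0548·38)) = 96600 / (1 + 12.23288·0.124631)
= 96600 / 2.52459 ≈ 38263.6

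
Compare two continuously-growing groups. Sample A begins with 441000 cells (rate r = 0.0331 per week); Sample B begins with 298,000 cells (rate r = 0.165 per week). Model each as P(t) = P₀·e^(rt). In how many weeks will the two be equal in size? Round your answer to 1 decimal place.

t ≈ 3.0 weeks

441000·e^(0.0331t) = 298000·e^(0.165t)
441000/298000 = e^((0.165 − 0.0331)t) → ln(1.47987) = 0.1319·t
t = 0.39195 / 0.1319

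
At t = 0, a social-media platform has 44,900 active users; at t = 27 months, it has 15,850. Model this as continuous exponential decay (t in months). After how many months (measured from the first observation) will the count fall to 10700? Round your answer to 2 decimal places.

r = ln(15850/44900) / 27 ≈ -0.038565 per month
t = ln(10700/44900) / r = -1.43419 / -0.038565 ≈ 37.189

t ≈ 37.19 months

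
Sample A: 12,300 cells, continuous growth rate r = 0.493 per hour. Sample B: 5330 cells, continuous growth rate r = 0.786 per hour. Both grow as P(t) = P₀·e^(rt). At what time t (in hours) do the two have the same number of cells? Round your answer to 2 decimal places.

12300·e^(0.493t) = 5330·e^(0.786t)
12300/5330 = e^((0.786 − 0.493)t) → ln(2.30769) = 0.293·t
t = 0.83625 / 0.293

t ≈ 2.85 hours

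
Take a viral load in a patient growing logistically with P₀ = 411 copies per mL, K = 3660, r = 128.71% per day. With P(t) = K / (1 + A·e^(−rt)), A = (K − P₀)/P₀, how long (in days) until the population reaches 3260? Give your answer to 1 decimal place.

A = (3660 − 411)/411 = 7.90511
3260 = 3660/(1 + 7.90511·e^(−1.2871t)) → 1 + 7.90511·e^(−1.2871t) = 1.1227
e^(−1.2871t) = 0.015522 → t = ln(64.42664)/1.2871 = 4.16553/1.2871

t ≈ 3.2 days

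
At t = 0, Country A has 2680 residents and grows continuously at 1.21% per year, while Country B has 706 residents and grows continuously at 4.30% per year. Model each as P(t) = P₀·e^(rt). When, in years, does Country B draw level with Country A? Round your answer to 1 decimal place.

t ≈ 43.2 years

2680·e^(0.0121t) = 706·e^(0.043t)
2680/706 = e^((0.043 − 0.0121)t) → ln(3.79603) = 0.0309·t
t = 1.33396 / 0.0309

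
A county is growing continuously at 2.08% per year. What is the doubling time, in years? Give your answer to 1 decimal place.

doubling time = ln(2) / |r| = 0.69315 / 0.0208

doubling time ≈ 33.3 years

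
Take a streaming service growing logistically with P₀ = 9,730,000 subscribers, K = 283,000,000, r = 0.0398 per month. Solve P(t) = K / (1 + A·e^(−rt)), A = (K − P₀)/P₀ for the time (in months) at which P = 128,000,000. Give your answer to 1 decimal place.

t ≈ 79.0 months

A = (283000000 − 9730000)/9730000 = 28.0853
128000000 = 283000000/(1 + 28.0853·e^(−0.0398t)) → 1 + 28.0853·e^(−0.0398t) = 2.21094
e^(−0.0398t) = 0.043116 → t = ln(23.19302)/0.0398 = 3.14385/0.0398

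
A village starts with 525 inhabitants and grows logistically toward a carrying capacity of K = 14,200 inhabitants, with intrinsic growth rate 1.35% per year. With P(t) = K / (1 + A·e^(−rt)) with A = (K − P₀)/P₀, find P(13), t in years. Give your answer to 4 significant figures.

A = (14200 − 525)/525 = 26.04762
P(13) = 14200 / (1 + 26.04762·e^(−0.0135·13)) = 14200 / (1 + 26.04762·0.839037)
= 14200 / 22.85493 ≈ 621.31

≈ 621.3 inhabitants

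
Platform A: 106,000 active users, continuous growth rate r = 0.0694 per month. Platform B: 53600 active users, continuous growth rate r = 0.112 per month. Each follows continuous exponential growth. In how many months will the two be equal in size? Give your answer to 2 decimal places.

106000·e^(0.0694t) = 53600·e^(0.112t)
106000/53600 = e^((0.112 − 0.0694)t) → ln(1.97761) = 0.0426·t
t = 0.68189 / 0.0426

t ≈ 16.01 months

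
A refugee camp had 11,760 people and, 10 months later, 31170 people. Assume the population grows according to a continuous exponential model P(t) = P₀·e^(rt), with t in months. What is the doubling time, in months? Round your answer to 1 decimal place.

r = ln(31170/11760) / 10 = ln(2.65051) / 10 ≈ 0.097475 per month
doubling time = ln 2 / |r| = 0.69315 / 0.097475

doubling time ≈ 7.1 months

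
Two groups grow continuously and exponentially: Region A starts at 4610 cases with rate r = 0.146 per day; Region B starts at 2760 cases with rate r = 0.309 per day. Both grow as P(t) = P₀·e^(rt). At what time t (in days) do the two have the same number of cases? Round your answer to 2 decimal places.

t ≈ 3.15 days

4610·e^(0.146t) = 2760·e^(0.309t)
4610/2760 = e^((0.309 − 0.146)t) → ln(1.67029) = 0.163·t
t = 0.513 / 0.163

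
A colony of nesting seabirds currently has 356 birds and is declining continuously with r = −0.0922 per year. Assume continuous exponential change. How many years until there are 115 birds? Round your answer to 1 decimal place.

t ≈ 12.3 years

115 = 356 · e^(-0.0922·t)
t = ln(115/356) / -0.0922 = ln(0.32303) / -0.0922 = -1.13 / -0.0922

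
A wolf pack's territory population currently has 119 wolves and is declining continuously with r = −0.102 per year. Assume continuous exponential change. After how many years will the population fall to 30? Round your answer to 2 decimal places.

t ≈ 13.51 years

30 = 119 · e^(-0.102·t)
t = ln(30/119) / -0.102 = ln(0.2521) / -0.102 = -1.37793 / -0.102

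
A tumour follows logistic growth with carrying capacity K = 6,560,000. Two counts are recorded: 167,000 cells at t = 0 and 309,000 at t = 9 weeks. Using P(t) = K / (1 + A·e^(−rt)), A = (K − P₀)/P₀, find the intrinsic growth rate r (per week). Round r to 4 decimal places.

r ≈ 0.0709 per week

A = (6560000 − 167000)/167000 = 38.28144
309000 = 6560000/(1 + 38.28144·e^(−r·9)) → e^(−9r) = (21.22977 − 1)/38.28144 = 0.528449
r = −ln(0.528449)/9 = 0.63781/9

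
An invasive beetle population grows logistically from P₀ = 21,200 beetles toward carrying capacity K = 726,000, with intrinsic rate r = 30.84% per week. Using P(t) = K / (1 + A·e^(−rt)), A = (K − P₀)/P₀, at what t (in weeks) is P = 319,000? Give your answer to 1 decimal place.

A = (726000 − 21200)/21200 = 33.24528
319000 = 726000/(1 + 33.24528·e^(−0.3084t)) → 1 + 33.24528·e^(−0.3084t) = 2.27586
e^(−0.3084t) = 0.038377 → t = ln(26.05711)/0.3084 = 3.26029/0.3084

t ≈ 10.6 weeks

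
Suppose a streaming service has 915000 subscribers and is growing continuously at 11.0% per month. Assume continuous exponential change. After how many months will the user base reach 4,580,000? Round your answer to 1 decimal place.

t ≈ 14.6 months

4580000 = 915000 · e^(0.11·t)
t = ln(4580000/915000) / 0.11 = ln(5.00546) / 0.11 = 1.61053 / 0.11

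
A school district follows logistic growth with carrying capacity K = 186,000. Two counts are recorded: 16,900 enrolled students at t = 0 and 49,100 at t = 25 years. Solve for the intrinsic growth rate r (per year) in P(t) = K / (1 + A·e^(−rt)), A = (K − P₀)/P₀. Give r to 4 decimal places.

A = (186000 − 16900)/16900 = 10.00592
49100 = 186000/(1 + 10.00592·e^(−r·25)) → e^(−25r) = (3.78819 − 1)/10.00592 = 0.278654
r = −ln(0.278654)/25 = 1.27778/25

r ≈ 0.0511 per year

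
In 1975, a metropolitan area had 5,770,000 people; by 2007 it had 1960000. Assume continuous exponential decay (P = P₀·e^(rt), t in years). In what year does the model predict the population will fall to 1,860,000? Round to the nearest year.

year 2009

r = ln(1960000/5770000) / 32 = -1.07973/32 ≈ -0.033741 per year
t = ln(1860000/5770000) / r = -1.1321/-0.033741 ≈ 33.55 years after 1975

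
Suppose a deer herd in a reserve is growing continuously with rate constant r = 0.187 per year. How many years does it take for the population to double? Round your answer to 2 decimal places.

doubling time ≈ 3.71 years

doubling time = ln(2) / |r| = 0.69315 / 0.187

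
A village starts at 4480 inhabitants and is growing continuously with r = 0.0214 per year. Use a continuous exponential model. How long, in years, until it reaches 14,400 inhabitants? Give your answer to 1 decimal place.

14400 = 4480 · e^(0.0214·t)
t = ln(14400/4480) / 0.0214 = ln(3.21429) / 0.0214 = 1.16761 / 0.0214

t ≈ 54.6 years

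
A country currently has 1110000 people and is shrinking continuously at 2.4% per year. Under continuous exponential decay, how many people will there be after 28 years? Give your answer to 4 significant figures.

≈ 566,900 people

P(28) = 1110000 · e^(-0.024·28) = 1110000 · e^(-0.672)
= 1110000 · 0.51069 ≈ 566861.66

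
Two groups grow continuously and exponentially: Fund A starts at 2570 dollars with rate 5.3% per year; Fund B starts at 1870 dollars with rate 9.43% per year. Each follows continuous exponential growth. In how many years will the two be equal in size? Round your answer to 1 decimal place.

2570·e^(0.053t) = 1870·e^(0.0943t)
2570/1870 = e^((0.0943 − 0.053)t) → ln(1.37433) = 0.0413·t
t = 0.31797 / 0.0413

t ≈ 7.7 years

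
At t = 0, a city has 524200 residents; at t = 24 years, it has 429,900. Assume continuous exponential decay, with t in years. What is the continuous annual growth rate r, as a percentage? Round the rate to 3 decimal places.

429900 = 524200 · e^(r·24)
e^(24r) = 429900/524200 = 0.82011
r = ln(0.82011) / 24 = -0.19832 / 24

r ≈ -0.826% per year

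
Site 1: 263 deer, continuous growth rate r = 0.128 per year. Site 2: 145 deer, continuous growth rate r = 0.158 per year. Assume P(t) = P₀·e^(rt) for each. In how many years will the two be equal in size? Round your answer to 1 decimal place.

263·e^(0.128t) = 145·e^(0.158t)
263/145 = e^((0.158 − 0.128)t) → ln(1.81379) = 0.03·t
t = 0.59542 / 0.03

t ≈ 19.8 years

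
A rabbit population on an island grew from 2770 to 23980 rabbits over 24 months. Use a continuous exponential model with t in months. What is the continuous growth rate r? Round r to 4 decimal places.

23980 = 2770 · e^(r·24)
e^(24r) = 23980/2770 = 8.65704
r = ln(8.65704) / 24 = 2.15837 / 24

r ≈ 0.0899 per month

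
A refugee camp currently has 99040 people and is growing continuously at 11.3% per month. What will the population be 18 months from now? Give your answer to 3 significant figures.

≈ 757,000 people

P(18) = 99040 · e^(0.113·18) = 99040 · e^(2.034)
= 99040 · 7.6446 ≈ 757121.55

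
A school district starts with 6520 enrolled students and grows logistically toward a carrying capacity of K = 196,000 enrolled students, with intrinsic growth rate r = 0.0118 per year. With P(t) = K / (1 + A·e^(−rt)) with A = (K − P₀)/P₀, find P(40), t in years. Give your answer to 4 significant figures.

A = (196000 − 6520)/6520 = 29.06135
P(40) = 196000 / (1 + 29.06135·e^(−0.0118·40)) = 196000 / (1 + 29.06135·0.623754)
= 196000 / 19.12712 ≈ 10247.23

≈ 10,250 enrolled students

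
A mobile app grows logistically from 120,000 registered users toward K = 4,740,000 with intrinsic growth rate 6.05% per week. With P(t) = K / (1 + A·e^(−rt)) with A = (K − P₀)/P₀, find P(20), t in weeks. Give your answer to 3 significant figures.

A = (4740000 − 120000)/120000 = 38.5
P(20) = 4740000 / (1 + 38.5·e^(−0.0605·20)) = 4740000 / (1 + 38.5·0.298197)
= 4740000 / 12.4806 ≈ 379789.58

≈ 380,000 registered users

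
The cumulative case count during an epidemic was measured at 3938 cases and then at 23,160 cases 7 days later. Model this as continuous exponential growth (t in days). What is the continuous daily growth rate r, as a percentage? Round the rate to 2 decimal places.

23160 = 3938 · e^(r·7)
e^(7r) = 23160/3938 = 5.88116
r = ln(5.88116) / 7 = 1.77175 / 7

r ≈ 25.31% per day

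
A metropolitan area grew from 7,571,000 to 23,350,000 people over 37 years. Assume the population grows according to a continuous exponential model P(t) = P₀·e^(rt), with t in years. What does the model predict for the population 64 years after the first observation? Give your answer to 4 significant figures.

r = ln(23350000/7571000) / 37 ≈ 0.03044 per year
P(64) = 7571000 · e^(0.03044·64) = 7571000 · 7.01567 ≈ 53115618.49

≈ 53,120,000 people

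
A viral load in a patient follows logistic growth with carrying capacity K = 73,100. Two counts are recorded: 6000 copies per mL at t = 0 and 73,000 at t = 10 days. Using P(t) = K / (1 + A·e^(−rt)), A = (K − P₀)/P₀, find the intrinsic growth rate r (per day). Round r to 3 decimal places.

A = (73100 − 6000)/6000 = 11.18333
73000 = 73100/(1 + 11.18333·e^(−r·10)) → e^(−10r) = (1.00137 − 1)/11.18333 = 0.000122
r = −ln(0.000122)/10 = 9.00747/10

r ≈ 0.901 per day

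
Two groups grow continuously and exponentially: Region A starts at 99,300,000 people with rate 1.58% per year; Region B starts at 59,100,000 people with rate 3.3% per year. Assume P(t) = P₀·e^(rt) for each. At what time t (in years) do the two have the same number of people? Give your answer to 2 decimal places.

t ≈ 30.17 years

99300000·e^(0.0158t) = 59100000·e^(0.033t)
99300000/59100000 = e^((0.033 − 0.0158)t) → ln(1.6802) = 0.0172·t
t = 0.51891 / 0.0172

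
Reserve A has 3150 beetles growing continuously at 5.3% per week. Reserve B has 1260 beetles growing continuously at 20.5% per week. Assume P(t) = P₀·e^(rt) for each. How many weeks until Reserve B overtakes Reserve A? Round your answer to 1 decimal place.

3150·e^(0.053t) = 1260·e^(0.205t)
3150/1260 = e^((0.205 − 0.053)t) → ln(2.5) = 0.152·t
t = 0.91629 / 0.152

t ≈ 6.0 weeks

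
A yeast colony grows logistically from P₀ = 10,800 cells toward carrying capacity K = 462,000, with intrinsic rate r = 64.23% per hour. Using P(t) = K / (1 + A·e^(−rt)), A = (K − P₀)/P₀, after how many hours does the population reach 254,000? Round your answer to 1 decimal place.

t ≈ 6.1 hours

A = (462000 − 10800)/10800 = 41.77778
254000 = 462000/(1 + 41.77778·e^(−0.6423t)) → 1 + 41.77778·e^(−0.6423t) = 1.8189
e^(−0.6423t) = 0.019601 → t = ln(51.01709)/0.6423 = 3.93216/0.6423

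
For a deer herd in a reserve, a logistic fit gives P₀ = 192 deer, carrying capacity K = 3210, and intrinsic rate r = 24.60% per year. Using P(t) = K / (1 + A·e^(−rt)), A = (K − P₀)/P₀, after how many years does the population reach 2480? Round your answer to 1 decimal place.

A = (3210 − 192)/192 = 15.71875
2480 = 3210/(1 + 15.71875·e^(−0.246t)) → 1 + 15.71875·e^(−0.246t) = 1.29435
e^(−0.246t) = 0.018726 → t = ln(53.40068)/0.246 = 3.97782/0.246

t ≈ 16.2 years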